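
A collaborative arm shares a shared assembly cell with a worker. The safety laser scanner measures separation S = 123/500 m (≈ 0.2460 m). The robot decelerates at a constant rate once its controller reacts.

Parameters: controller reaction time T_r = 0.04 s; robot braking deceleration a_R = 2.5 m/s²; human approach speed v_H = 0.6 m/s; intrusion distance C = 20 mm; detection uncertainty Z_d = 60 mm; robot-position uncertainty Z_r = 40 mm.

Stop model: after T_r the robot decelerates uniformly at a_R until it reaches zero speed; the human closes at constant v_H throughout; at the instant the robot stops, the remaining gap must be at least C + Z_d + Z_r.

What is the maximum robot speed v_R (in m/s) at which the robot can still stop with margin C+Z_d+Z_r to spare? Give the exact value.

at the boundary: (1/5)·v² + (7/25)·v + (-51/500) = 0
  disc = (7/25)² − 4·(1/5)·(-51/500) = 4/25 ; √disc = 2/5
  v_R = (−(7/25) + 2/5) / (2·(1/5)) = 3/10 m/s
check:
stop time T_s = (3/10)/(5/2) = 0.1200 s
reaction-phase robot travel = 0.3000·0.0400 = 0.0120 m
robot covers 0.3000·0.1200 − ½·2.5000·0.1200² = 0.0180 m while stopping
human closes 0.6000·0.1600 = 0.0960 m
residual clearance needed = 0.0200+0.0600+0.0400 = 0.1200 m
sum ≈ 0.0120+0.0180+0.0960+0.1200 ≈ 0.2460 m = S ✓

v_R_max = 3/10 m/s = 0.3000 m/s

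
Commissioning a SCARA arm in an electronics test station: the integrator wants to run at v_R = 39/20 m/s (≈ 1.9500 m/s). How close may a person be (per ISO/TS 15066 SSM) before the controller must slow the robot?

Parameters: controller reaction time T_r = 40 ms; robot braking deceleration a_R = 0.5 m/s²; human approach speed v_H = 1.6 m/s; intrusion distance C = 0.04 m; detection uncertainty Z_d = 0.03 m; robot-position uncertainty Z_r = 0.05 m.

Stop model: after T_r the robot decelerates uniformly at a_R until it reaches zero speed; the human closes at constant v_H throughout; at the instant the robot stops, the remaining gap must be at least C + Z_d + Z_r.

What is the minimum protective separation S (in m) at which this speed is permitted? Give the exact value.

braking lasts T_s = (39/20)/(1/2) = 3.9000 s
reaction-phase robot travel = 1.9500·0.0400 = 0.0780 m
braking distance = 1.9500²/(2·0.5000) = 3.8025 m
person approaches 1.6000·(0.0400+3.9000) = 6.3040 m
C+Z_d+Z_r = 0.0400+0.0300+0.0500 = 0.1200 m
S_min ≈ 0.0780+3.8025+6.3040+0.1200  ⇒  S_min = 20609/2000 m

S_min = 20609/2000 m = 10.3045 m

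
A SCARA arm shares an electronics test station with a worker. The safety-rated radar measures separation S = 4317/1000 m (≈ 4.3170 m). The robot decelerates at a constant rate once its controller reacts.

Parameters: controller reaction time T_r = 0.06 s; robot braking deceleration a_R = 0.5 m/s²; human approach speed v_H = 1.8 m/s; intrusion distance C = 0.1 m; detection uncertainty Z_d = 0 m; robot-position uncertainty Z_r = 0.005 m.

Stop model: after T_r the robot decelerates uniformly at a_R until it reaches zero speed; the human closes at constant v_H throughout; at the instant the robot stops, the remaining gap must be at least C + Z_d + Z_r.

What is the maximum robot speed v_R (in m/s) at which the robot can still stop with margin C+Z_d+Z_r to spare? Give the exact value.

v_R_max = 9/10 m/s = 0.9000 m/s

at the boundary: (1)·v² + (183/50)·v + (-513/125) = 0
  disc = (183/50)² − 4·(1)·(-513/125) = 74529/2500 ; √disc = 273/50
  v_R = (−(183/50) + 273/50) / (2·(1)) = 9/10 m/s
check:
braking lasts T_s = (9/10)/(1/2) = 1.8000 s
reaction-phase robot travel = 0.9000·0.0600 = 0.0540 m
robot covers 0.9000·1.8000 − ½·0.5000·1.8000² = 0.8100 m while stopping
person approaches 1.8000·(0.0600+1.8000) = 3.3480 m
residual clearance needed = 0.1000+0.0000+0.0050 = 0.1050 m
sum ≈ 0.0540+0.8100+3.3480+0.1050 ≈ 4.3170 m = S ✓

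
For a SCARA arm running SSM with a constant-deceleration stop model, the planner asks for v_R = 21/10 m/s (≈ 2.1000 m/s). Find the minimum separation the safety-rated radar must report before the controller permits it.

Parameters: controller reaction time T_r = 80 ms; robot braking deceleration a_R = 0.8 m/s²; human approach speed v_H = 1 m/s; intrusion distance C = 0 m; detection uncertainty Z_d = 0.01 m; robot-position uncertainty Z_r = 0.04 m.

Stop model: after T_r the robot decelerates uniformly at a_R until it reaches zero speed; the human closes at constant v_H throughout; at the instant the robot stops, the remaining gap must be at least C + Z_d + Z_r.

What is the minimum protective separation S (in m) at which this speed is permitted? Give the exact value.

S_min = 22717/4000 m = 5.6792 m

T_s = v_R/a_R = (21/10)/(4/5) = 2.6250 s
robot covers v_R·T_r = 2.1000·0.0800 = 0.1680 m before braking
braking distance = 2.1000²/(2·0.8000) = 2.7563 m
human over T_r+T_s: 1.0000·(0.0800+2.6250) = 2.7050 m
C+Z_d+Z_r = 0.0000+0.0100+0.0400 = 0.0500 m
S_min ≈ 0.1680+2.7563+2.7050+0.0500  ⇒  S_min = 22717/4000 m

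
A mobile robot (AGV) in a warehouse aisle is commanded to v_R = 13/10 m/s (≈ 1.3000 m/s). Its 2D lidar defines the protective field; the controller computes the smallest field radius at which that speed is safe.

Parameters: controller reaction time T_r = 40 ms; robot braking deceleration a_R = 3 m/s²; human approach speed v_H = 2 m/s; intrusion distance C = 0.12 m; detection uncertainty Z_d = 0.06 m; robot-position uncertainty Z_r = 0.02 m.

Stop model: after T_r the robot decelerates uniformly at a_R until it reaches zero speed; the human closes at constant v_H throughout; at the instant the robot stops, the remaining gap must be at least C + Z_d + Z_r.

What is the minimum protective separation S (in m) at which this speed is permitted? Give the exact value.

braking lasts T_s = (13/10)/3 = 0.4333 s
robot in T_r: 1.3000·0.0400 = 0.0520 m
braking distance = 1.3000²/(2·3.0000) = 0.2817 m
person approaches 2.0000·(0.0400+0.4333) = 0.9467 m
margins: 0.1200+0.0600+0.0200 = 0.2000 m
S_min ≈ 0.0520+0.2817+0.9467+0.2000  ⇒  S_min = 4441/3000 m

S_min = 4441/3000 m = 1.4803 m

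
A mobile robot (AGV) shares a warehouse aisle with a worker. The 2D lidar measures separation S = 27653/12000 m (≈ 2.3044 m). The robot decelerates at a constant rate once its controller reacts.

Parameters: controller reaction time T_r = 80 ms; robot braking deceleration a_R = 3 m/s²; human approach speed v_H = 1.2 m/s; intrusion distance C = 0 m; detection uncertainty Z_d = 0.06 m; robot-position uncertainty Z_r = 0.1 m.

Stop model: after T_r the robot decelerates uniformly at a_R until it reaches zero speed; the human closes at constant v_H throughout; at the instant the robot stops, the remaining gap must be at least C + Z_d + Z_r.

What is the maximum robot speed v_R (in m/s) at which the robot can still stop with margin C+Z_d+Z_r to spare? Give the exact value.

v_R_max = 47/20 m/s = 2.3500 m/s

collect terms ⇒ (1/6)·v_R² + (12/25)·v_R + (-24581/12000) = 0
  disc = (12/25)² − 4·(1/6)·(-24581/12000) = 143641/90000 ; √disc = 379/300
  v_R = (−(12/25) + 379/300) / (2·(1/6)) = 47/20 m/s
check:
stop time T_s = (47/20)/3 = 0.7833 s
robot in T_r: 2.3500·0.0800 = 0.1880 m
braking distance = 2.3500²/(2·3.0000) = 0.9204 m
person approaches 1.2000·(0.0800+0.7833) = 1.0360 m
C+Z_d+Z_r = 0.0000+0.0600+0.1000 = 0.1600 m
sum ≈ 0.1880+0.9204+1.0360+0.1600 ≈ 2.3044 m = S ✓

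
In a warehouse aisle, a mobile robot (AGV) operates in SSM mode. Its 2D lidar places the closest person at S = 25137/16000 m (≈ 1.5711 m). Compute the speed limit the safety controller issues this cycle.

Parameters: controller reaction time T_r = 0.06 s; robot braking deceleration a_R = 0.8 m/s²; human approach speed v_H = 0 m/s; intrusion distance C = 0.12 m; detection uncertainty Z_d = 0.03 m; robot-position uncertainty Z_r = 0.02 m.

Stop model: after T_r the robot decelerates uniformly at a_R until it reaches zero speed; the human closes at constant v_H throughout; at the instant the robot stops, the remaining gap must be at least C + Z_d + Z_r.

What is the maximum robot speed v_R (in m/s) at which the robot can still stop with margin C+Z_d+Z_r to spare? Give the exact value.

v_R_max = 29/20 m/s = 1.4500 m/s

quadratic (5/8)·v² + (3/50)·v + (-22417/16000) = 0
  disc = (3/50)² − 4·(5/8)·(-22417/16000) = 561001/160000 ; √disc = 749/400
  v_R = (−(3/50) + 749/400) / (2·(5/8)) = 29/20 m/s
check:
T_s = v_R/a_R = (29/20)/(4/5) = 1.8125 s
robot covers v_R·T_r = 1.4500·0.0600 = 0.0870 m before braking
robot under decel: 1.4500²/(2·0.8000) = 1.3141 m
human closes 0.0000·1.8725 = 0.0000 m
margins: 0.1200+0.0300+0.0200 = 0.1700 m
sum ≈ 0.0870+1.3141+0.0000+0.1700 ≈ 1.5711 m = S ✓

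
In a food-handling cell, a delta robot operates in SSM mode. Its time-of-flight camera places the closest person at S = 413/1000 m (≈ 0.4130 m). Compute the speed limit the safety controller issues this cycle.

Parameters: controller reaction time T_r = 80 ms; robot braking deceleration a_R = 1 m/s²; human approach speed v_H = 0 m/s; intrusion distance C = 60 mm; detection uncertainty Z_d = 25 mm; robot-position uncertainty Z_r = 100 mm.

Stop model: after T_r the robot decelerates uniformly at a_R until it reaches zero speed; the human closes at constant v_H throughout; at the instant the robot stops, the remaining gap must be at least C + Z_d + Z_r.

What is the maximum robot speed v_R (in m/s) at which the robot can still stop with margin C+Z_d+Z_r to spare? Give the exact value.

quadratic (1/2)·v² + (2/25)·v + (-57/250) = 0
  disc = (2/25)² − 4·(1/2)·(-57/250) = 289/625 ; √disc = 17/25
  v_R = (−(2/25) + 17/25) / (2·(1/2)) = 3/5 m/s
check:
braking lasts T_s = (3/5)/1 = 0.6000 s
robot in T_r: 0.6000·0.0800 = 0.0480 m
robot covers 0.6000·0.6000 − ½·1.0000·0.6000² = 0.1800 m while stopping
human closes 0.0000·0.6800 = 0.0000 m
margins: 0.0600+0.0250+0.1000 = 0.1850 m
sum ≈ 0.0480+0.1800+0.0000+0.1850 ≈ 0.4130 m = S ✓

v_R_max = 3/5 m/s = 0.6000 m/s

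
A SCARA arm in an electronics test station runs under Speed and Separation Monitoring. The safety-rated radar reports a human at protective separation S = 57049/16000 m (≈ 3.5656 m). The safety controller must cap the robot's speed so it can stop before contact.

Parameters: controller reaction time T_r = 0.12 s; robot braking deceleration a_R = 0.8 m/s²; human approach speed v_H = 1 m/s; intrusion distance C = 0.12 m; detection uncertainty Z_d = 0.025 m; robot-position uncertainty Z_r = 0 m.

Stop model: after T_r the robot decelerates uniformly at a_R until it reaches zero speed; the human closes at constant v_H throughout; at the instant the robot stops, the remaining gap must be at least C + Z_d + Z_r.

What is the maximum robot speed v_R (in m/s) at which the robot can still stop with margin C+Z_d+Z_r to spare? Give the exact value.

collect terms ⇒ (5/8)·v_R² + (137/100)·v_R + (-52809/16000) = 0
  disc = (137/100)² − 4·(5/8)·(-52809/16000) = 1620529/160000 ; √disc = 1273/400
  v_R = (−(137/100) + 1273/400) / (2·(5/8)) = 29/20 m/s
check:
T_s = v_R/a_R = (29/20)/(4/5) = 1.8125 s
reaction-phase robot travel = 1.4500·0.1200 = 0.1740 m
braking distance = 1.4500²/(2·0.8000) = 1.3141 m
human over T_r+T_s: 1.0000·(0.1200+1.8125) = 1.9325 m
residual clearance needed = 0.1200+0.0250+0.0000 = 0.1450 m
sum ≈ 0.1740+1.3141+1.9325+0.1450 ≈ 3.5656 m = S ✓

v_R_max = 29/20 m/s = 1.4500 m/s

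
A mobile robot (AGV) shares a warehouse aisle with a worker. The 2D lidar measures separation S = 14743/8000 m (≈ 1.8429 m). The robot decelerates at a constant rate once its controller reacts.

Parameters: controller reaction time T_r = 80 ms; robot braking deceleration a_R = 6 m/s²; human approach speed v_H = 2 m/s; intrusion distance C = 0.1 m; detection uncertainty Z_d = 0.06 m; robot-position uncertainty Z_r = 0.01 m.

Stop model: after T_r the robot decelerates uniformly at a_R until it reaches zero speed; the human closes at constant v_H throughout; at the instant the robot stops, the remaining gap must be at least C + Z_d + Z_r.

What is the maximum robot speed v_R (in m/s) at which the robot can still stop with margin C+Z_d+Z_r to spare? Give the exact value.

v_R_max = 49/20 m/s = 2.4500 m/s

collect terms ⇒ (1/12)·v_R² + (31/75)·v_R + (-12103/8000) = 0
  disc = (31/75)² − 4·(1/12)·(-12103/8000) = 243049/360000 ; √disc = 493/600
  v_R = (−(31/75) + 493/600) / (2·(1/12)) = 49/20 m/s
check:
stop time T_s = (49/20)/6 = 0.4083 s
reaction-phase robot travel = 2.4500·0.0800 = 0.1960 m
robot under decel: 2.4500²/(2·6.0000) = 0.5002 m
human closes 2.0000·0.4883 = 0.9767 m
residual clearance needed = 0.1000+0.0600+0.0100 = 0.1700 m
sum ≈ 0.1960+0.5002+0.9767+0.1700 ≈ 1.8429 m = S ✓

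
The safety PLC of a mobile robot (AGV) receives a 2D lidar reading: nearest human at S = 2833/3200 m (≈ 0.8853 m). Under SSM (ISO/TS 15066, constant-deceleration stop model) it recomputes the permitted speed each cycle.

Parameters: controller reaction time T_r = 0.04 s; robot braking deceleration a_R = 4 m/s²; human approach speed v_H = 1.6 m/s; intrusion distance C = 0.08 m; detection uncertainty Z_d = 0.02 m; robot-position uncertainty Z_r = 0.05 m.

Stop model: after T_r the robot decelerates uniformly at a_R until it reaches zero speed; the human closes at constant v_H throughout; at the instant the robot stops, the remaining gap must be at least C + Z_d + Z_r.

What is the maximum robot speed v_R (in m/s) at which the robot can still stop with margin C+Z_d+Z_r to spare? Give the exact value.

v_R_max = 23/20 m/s = 1.1500 m/s

at the boundary: (1/8)·v² + (11/25)·v + (-10741/16000) = 0
  disc = (11/25)² − 4·(1/8)·(-10741/16000) = 84681/160000 ; √disc = 291/400
  v_R = (−(11/25) + 291/400) / (2·(1/8)) = 23/20 m/s
check:
braking lasts T_s = (23/20)/4 = 0.2875 s
robot covers v_R·T_r = 1.1500·0.0400 = 0.0460 m before braking
robot under decel: 1.1500²/(2·4.0000) = 0.1653 m
human closes 1.6000·0.3275 = 0.5240 m
margins: 0.0800+0.0200+0.0500 = 0.1500 m
sum ≈ 0.0460+0.1653+0.5240+0.1500 ≈ 0.8853 m = S ✓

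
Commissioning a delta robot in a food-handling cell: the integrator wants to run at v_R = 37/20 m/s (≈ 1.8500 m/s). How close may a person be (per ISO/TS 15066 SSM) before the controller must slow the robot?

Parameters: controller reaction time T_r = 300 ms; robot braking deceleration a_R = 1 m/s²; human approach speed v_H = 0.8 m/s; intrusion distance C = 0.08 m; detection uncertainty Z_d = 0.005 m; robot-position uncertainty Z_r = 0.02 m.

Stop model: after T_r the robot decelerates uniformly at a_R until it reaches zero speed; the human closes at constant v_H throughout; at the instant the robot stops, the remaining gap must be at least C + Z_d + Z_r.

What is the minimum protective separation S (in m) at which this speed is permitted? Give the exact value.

stop time T_s = (37/20)/1 = 1.8500 s
robot covers v_R·T_r = 1.8500·0.3000 = 0.5550 m before braking
braking distance = 1.8500²/(2·1.0000) = 1.7112 m
person approaches 0.8000·(0.3000+1.8500) = 1.7200 m
C+Z_d+Z_r = 0.0800+0.0050+0.0200 = 0.1050 m
S_min ≈ 0.5550+1.7112+1.7200+0.1050  ⇒  S_min = 3273/800 m

S_min = 3273/800 m = 4.0912 m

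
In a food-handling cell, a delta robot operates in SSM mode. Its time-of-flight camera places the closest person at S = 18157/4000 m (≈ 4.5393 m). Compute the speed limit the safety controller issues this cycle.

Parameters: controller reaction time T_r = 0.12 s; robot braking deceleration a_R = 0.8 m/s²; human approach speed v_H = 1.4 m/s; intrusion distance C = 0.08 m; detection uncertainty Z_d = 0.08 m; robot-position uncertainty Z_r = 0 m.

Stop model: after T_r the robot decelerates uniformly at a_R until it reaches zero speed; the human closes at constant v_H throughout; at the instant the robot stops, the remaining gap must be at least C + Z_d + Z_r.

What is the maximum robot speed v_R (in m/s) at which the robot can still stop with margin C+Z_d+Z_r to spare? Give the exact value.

collect terms ⇒ (5/8)·v_R² + (187/100)·v_R + (-3369/800) = 0
  disc = (187/100)² − 4·(5/8)·(-3369/800) = 561001/40000 ; √disc = 749/200
  v_R = (−(187/100) + 749/200) / (2·(5/8)) = 3/2 m/s
check:
braking lasts T_s = (3/2)/(4/5) = 1.8750 s
robot in T_r: 1.5000·0.1200 = 0.1800 m
robot under decel: 1.5000²/(2·0.8000) = 1.4062 m
human closes 1.4000·1.9950 = 2.7930 m
margins: 0.0800+0.0800+0.0000 = 0.1600 m
sum ≈ 0.1800+1.4062+2.7930+0.1600 ≈ 4.5393 m = S ✓

v_R_max = 3/2 m/s = 1.5000 m/s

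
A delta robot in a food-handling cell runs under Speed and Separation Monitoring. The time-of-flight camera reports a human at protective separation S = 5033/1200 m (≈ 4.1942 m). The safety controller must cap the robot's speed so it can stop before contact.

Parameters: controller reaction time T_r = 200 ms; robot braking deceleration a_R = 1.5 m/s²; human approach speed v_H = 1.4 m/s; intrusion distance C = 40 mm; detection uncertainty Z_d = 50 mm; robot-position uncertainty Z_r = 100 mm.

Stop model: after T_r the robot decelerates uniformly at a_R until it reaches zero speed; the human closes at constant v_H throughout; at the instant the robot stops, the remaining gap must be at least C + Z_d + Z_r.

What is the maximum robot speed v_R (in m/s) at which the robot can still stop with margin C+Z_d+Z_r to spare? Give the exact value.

collect terms ⇒ (1/3)·v_R² + (17/15)·v_R + (-4469/1200) = 0
  disc = (17/15)² − 4·(1/3)·(-4469/1200) = 25/4 ; √disc = 5/2
  v_R = (−(17/15) + 5/2) / (2·(1/3)) = 41/20 m/s
check:
T_s = v_R/a_R = (41/20)/(3/2) = 1.3667 s
reaction-phase robot travel = 2.0500·0.2000 = 0.4100 m
robot under decel: 2.0500²/(2·1.5000) = 1.4008 m
human over T_r+T_s: 1.4000·(0.2000+1.3667) = 2.1933 m
margins: 0.0400+0.0500+0.1000 = 0.1900 m
sum ≈ 0.4100+1.4008+2.1933+0.1900 ≈ 4.1942 m = S ✓

v_R_max = 41/20 m/s = 2.0500 m/s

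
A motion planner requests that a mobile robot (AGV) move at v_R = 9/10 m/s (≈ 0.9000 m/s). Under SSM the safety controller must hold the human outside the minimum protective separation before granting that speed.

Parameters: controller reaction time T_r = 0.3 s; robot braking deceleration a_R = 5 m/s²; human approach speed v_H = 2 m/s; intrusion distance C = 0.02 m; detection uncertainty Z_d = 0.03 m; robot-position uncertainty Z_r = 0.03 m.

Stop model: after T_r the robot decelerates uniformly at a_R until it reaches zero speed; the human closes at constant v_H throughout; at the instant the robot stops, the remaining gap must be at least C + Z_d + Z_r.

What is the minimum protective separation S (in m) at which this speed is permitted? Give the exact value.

braking lasts T_s = (9/10)/5 = 0.1800 s
robot covers v_R·T_r = 0.9000·0.3000 = 0.2700 m before braking
braking distance = 0.9000²/(2·5.0000) = 0.0810 m
human closes 2.0000·0.4800 = 0.9600 m
margins: 0.0200+0.0300+0.0300 = 0.0800 m
S_min ≈ 0.2700+0.0810+0.9600+0.0800  ⇒  S_min = 1391/1000 m

S_min = 1391/1000 m = 1.3910 m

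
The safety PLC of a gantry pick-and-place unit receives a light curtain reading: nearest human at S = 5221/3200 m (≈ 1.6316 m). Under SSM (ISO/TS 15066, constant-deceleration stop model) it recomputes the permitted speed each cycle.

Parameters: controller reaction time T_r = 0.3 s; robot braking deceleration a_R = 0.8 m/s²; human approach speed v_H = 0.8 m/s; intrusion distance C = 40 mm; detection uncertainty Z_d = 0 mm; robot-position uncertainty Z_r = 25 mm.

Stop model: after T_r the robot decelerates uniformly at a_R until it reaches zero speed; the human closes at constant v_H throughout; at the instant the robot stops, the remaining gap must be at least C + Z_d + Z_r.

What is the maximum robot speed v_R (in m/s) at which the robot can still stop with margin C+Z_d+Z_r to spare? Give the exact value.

collect terms ⇒ (5/8)·v_R² + (13/10)·v_R + (-849/640) = 0
  disc = (13/10)² − 4·(5/8)·(-849/640) = 32041/6400 ; √disc = 179/80
  v_R = (−(13/10) + 179/80) / (2·(5/8)) = 3/4 m/s
check:
stop time T_s = (3/4)/(4/5) = 0.9375 s
robot covers v_R·T_r = 0.7500·0.3000 = 0.2250 m before braking
braking distance = 0.7500²/(2·0.8000) = 0.3516 m
human closes 0.8000·1.2375 = 0.9900 m
residual clearance needed = 0.0400+0.0000+0.0250 = 0.0650 m
sum ≈ 0.2250+0.3516+0.9900+0.0650 ≈ 1.6316 m = S ✓

v_R_max = 3/4 m/s = 0.7500 m/s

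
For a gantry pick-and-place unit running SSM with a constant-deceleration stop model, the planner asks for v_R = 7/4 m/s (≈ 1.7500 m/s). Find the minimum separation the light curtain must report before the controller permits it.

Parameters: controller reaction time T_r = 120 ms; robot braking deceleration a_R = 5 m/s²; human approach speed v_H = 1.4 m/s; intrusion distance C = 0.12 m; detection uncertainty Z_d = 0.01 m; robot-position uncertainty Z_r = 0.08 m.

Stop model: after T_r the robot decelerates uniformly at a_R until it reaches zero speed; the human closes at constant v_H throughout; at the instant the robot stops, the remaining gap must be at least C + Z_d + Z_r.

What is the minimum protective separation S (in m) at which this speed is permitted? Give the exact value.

T_s = v_R/a_R = (7/4)/5 = 0.3500 s
reaction-phase robot travel = 1.7500·0.1200 = 0.2100 m
robot under decel: 1.7500²/(2·5.0000) = 0.3063 m
person approaches 1.4000·(0.1200+0.3500) = 0.6580 m
margins: 0.1200+0.0100+0.0800 = 0.2100 m
S_min ≈ 0.2100+0.3063+0.6580+0.2100  ⇒  S_min = 5537/4000 m

S_min = 5537/4000 m = 1.3842 m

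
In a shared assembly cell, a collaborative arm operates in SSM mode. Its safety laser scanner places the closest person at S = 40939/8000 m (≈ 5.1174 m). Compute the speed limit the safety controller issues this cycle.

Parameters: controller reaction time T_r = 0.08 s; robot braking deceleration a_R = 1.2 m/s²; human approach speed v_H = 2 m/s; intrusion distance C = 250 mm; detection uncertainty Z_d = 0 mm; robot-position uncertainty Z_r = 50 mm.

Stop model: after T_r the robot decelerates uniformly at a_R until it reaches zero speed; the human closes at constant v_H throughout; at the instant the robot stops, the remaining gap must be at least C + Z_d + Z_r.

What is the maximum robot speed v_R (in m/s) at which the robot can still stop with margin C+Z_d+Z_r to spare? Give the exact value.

collect terms ⇒ (5/12)·v_R² + (131/75)·v_R + (-37259/8000) = 0
  disc = (131/75)² − 4·(5/12)·(-37259/8000) = 3892729/360000 ; √disc = 1973/600
  v_R = (−(131/75) + 1973/600) / (2·(5/12)) = 37/20 m/s
check:
stop time T_s = (37/20)/(6/5) = 1.5417 s
robot in T_r: 1.8500·0.0800 = 0.1480 m
robot under decel: 1.8500²/(2·1.2000) = 1.4260 m
human closes 2.0000·1.6217 = 3.2433 m
residual clearance needed = 0.2500+0.0000+0.0500 = 0.3000 m
sum ≈ 0.1480+1.4260+3.2433+0.3000 ≈ 5.1174 m = S ✓

v_R_max = 37/20 m/s = 1.8500 m/s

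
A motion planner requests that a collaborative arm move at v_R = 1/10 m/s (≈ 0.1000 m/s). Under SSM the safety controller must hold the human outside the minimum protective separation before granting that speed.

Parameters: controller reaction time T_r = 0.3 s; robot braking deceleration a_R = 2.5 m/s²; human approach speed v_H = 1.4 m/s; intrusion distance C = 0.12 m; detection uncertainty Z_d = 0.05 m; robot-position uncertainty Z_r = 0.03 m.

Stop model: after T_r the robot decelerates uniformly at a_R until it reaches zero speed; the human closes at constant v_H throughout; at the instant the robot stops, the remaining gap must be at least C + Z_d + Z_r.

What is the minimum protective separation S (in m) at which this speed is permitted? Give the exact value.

T_s = v_R/a_R = (1/10)/(5/2) = 0.0400 s
reaction-phase robot travel = 0.1000·0.3000 = 0.0300 m
braking distance = 0.1000²/(2·2.5000) = 0.0020 m
human closes 1.4000·0.3400 = 0.4760 m
residual clearance needed = 0.1200+0.0500+0.0300 = 0.2000 m
S_min ≈ 0.0300+0.0020+0.4760+0.2000  ⇒  S_min = 177/250 m

S_min = 177/250 m = 0.7080 m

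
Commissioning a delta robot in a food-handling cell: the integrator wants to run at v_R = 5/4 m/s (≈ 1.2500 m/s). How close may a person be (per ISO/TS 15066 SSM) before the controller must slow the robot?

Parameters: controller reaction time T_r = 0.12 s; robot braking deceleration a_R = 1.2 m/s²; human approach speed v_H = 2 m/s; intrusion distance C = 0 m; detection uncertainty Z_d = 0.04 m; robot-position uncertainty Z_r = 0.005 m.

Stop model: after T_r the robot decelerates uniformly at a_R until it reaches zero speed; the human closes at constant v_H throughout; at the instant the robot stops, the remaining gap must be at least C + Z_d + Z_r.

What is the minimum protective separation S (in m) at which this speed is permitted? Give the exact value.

S_min = 5071/1600 m = 3.1694 m

T_s = v_R/a_R = (5/4)/(6/5) = 1.0417 s
robot covers v_R·T_r = 1.2500·0.1200 = 0.1500 m before braking
braking distance = 1.2500²/(2·1.2000) = 0.6510 m
person approaches 2.0000·(0.1200+1.0417) = 2.3233 m
residual clearance needed = 0.0000+0.0400+0.0050 = 0.0450 m
S_min ≈ 0.1500+0.6510+2.3233+0.0450  ⇒  S_min = 5071/1600 m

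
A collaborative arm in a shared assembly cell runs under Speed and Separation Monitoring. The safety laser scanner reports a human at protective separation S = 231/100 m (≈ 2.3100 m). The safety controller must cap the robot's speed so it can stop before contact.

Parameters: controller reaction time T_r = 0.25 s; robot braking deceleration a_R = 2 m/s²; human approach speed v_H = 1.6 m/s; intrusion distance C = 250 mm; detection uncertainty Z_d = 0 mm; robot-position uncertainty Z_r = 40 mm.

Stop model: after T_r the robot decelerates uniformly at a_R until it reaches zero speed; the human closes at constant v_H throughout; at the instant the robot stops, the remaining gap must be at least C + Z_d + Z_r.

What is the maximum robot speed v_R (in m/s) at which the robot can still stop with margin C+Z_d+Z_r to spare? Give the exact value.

collect terms ⇒ (1/4)·v_R² + (21/20)·v_R + (-81/50) = 0
  disc = (21/20)² − 4·(1/4)·(-81/50) = 1089/400 ; √disc = 33/20
  v_R = (−(21/20) + 33/20) / (2·(1/4)) = 6/5 m/s
check:
stop time T_s = (6/5)/2 = 0.6000 s
reaction-phase robot travel = 1.2000·0.2500 = 0.3000 m
robot under decel: 1.2000²/(2·2.0000) = 0.3600 m
person approaches 1.6000·(0.2500+0.6000) = 1.3600 m
C+Z_d+Z_r = 0.2500+0.0000+0.0400 = 0.2900 m
sum ≈ 0.3000+0.3600+1.3600+0.2900 ≈ 2.3100 m = S ✓

v_R_max = 6/5 m/s = 1.2000 m/s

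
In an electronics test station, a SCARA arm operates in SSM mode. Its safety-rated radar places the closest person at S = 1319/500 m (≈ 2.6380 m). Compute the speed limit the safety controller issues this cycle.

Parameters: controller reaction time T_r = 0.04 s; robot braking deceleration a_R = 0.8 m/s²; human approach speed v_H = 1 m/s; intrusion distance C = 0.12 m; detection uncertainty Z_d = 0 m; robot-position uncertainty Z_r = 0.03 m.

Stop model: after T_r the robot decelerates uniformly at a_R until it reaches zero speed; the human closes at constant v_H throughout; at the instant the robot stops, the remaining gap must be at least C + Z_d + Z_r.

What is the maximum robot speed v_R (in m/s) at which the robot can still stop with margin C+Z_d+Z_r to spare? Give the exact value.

v_R_max = 6/5 m/s = 1.2000 m/s

quadratic (5/8)·v² + (129/100)·v + (-306/125) = 0
  disc = (129/100)² − 4·(5/8)·(-306/125) = 77841/10000 ; √disc = 279/100
  v_R = (−(129/100) + 279/100) / (2·(5/8)) = 6/5 m/s
check:
T_s = v_R/a_R = (6/5)/(4/5) = 1.5000 s
reaction-phase robot travel = 1.2000·0.0400 = 0.0480 m
braking distance = 1.2000²/(2·0.8000) = 0.9000 m
human closes 1.0000·1.5400 = 1.5400 m
C+Z_d+Z_r = 0.1200+0.0000+0.0300 = 0.1500 m
sum ≈ 0.0480+0.9000+1.5400+0.1500 ≈ 2.6380 m = S ✓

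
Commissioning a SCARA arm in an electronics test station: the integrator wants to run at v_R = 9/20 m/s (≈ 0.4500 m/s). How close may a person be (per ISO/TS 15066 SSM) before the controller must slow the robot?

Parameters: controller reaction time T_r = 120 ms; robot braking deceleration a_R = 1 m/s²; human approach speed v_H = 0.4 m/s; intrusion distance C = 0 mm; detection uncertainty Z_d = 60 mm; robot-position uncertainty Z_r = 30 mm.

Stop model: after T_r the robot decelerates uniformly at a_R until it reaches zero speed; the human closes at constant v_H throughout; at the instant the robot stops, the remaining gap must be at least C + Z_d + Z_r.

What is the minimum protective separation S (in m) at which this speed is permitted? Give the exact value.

S_min = 1893/4000 m = 0.4733 m

stop time T_s = (9/20)/1 = 0.4500 s
robot in T_r: 0.4500·0.1200 = 0.0540 m
robot under decel: 0.4500²/(2·1.0000) = 0.1013 m
person approaches 0.4000·(0.1200+0.4500) = 0.2280 m
C+Z_d+Z_r = 0.0000+0.0600+0.0300 = 0.0900 m
S_min ≈ 0.0540+0.1013+0.2280+0.0900  ⇒  S_min = 1893/4000 m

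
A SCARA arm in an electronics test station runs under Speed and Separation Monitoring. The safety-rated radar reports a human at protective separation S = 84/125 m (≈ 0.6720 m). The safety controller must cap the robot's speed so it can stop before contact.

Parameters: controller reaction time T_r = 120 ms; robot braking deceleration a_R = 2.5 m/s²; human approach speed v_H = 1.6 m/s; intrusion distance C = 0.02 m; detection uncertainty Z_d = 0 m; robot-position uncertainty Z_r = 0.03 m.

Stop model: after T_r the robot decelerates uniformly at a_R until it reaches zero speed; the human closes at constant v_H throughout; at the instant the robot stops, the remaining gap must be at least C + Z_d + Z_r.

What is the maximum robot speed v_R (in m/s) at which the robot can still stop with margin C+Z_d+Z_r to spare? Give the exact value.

v_R_max = 1/2 m/s = 0.5000 m/s

collect terms ⇒ (1/5)·v_R² + (19/25)·v_R + (-43/100) = 0
  disc = (19/25)² − 4·(1/5)·(-43/100) = 576/625 ; √disc = 24/25
  v_R = (−(19/25) + 24/25) / (2·(1/5)) = 1/2 m/s
check:
braking lasts T_s = (1/2)/(5/2) = 0.2000 s
reaction-phase robot travel = 0.5000·0.1200 = 0.0600 m
robot covers 0.5000·0.2000 − ½·2.5000·0.2000² = 0.0500 m while stopping
person approaches 1.6000·(0.1200+0.2000) = 0.5120 m
residual clearance needed = 0.0200+0.0000+0.0300 = 0.0500 m
sum ≈ 0.0600+0.0500+0.5120+0.0500 ≈ 0.6720 m = S ✓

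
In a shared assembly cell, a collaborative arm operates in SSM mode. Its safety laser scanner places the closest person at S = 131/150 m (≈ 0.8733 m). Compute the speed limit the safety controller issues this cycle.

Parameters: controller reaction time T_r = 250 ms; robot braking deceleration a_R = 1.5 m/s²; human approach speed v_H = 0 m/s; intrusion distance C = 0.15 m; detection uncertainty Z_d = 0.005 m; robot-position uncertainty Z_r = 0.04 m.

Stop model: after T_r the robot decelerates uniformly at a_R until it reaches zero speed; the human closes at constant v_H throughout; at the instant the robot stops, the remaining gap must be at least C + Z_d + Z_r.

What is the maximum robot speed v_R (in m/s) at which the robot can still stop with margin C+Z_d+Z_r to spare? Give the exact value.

at the boundary: (1/3)·v² + (1/4)·v + (-407/600) = 0
  disc = (1/4)² − 4·(1/3)·(-407/600) = 3481/3600 ; √disc = 59/60
  v_R = (−(1/4) + 59/60) / (2·(1/3)) = 11/10 m/s
check:
braking lasts T_s = (11/10)/(3/2) = 0.7333 s
robot covers v_R·T_r = 1.1000·0.2500 = 0.2750 m before braking
robot under decel: 1.1000²/(2·1.5000) = 0.4033 m
human closes 0.0000·0.9833 = 0.0000 m
margins: 0.1500+0.0050+0.0400 = 0.1950 m
sum ≈ 0.2750+0.4033+0.0000+0.1950 ≈ 0.8733 m = S ✓

v_R_max = 11/10 m/s = 1.1000 m/s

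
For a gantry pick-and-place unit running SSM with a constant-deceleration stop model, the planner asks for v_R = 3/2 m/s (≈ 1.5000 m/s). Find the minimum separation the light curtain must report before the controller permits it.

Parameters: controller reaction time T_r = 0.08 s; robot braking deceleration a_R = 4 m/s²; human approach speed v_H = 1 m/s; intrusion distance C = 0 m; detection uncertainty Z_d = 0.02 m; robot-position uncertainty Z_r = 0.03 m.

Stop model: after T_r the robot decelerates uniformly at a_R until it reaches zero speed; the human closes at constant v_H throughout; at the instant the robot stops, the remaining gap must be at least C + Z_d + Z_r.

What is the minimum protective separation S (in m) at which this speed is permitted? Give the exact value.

braking lasts T_s = (3/2)/4 = 0.3750 s
robot in T_r: 1.5000·0.0800 = 0.1200 m
robot covers 1.5000·0.3750 − ½·4.0000·0.3750² = 0.2812 m while stopping
human closes 1.0000·0.4550 = 0.4550 m
residual clearance needed = 0.0000+0.0200+0.0300 = 0.0500 m
S_min ≈ 0.1200+0.2812+0.4550+0.0500  ⇒  S_min = 29/32 m

S_min = 29/32 m = 0.9062 m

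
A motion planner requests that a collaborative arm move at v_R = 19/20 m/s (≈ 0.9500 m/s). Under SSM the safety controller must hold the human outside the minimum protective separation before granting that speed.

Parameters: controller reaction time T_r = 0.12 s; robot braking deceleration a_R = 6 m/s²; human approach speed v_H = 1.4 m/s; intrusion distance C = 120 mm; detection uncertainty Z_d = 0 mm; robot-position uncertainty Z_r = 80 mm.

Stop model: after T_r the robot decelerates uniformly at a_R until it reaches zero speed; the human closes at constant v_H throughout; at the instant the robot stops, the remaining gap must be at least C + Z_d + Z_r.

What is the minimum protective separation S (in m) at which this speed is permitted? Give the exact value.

T_s = v_R/a_R = (19/20)/6 = 0.1583 s
robot in T_r: 0.9500·0.1200 = 0.1140 m
robot under decel: 0.9500²/(2·6.0000) = 0.0752 m
person approaches 1.4000·(0.1200+0.1583) = 0.3897 m
C+Z_d+Z_r = 0.1200+0.0000+0.0800 = 0.2000 m
S_min ≈ 0.1140+0.0752+0.3897+0.2000  ⇒  S_min = 6231/8000 m

S_min = 6231/8000 m = 0.7789 m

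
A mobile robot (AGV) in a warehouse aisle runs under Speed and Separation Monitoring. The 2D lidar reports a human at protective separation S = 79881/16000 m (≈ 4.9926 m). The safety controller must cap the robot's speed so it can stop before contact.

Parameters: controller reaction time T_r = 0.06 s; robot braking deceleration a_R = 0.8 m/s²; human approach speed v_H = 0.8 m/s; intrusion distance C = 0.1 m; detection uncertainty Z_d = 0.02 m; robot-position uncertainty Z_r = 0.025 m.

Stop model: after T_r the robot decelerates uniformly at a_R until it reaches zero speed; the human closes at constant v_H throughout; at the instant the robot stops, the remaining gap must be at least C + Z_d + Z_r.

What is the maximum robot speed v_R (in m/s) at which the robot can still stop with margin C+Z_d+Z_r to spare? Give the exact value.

quadratic (5/8)·v² + (53/50)·v + (-76793/16000) = 0
  disc = (53/50)² − 4·(5/8)·(-76793/16000) = 2099601/160000 ; √disc = 1449/400
  v_R = (−(53/50) + 1449/400) / (2·(5/8)) = 41/20 m/s
check:
braking lasts T_s = (41/20)/(4/5) = 2.5625 s
reaction-phase robot travel = 2.0500·0.0600 = 0.1230 m
robot covers 2.0500·2.5625 − ½·0.8000·2.5625² = 2.6266 m while stopping
person approaches 0.8000·(0.0600+2.5625) = 2.0980 m
residual clearance needed = 0.1000+0.0200+0.0250 = 0.1450 m
sum ≈ 0.1230+2.6266+2.0980+0.1450 ≈ 4.9926 m = S ✓

v_R_max = 41/20 m/s = 2.0500 m/s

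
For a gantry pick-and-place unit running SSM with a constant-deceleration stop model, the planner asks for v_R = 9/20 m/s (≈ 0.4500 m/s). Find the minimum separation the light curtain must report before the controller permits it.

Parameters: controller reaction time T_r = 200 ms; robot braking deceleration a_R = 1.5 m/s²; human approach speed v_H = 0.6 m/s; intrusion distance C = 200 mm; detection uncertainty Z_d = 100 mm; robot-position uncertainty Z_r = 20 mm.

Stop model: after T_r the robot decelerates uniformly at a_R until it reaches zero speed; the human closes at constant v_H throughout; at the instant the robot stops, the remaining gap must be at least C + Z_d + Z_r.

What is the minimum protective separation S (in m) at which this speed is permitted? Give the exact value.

S_min = 311/400 m = 0.7775 m

braking lasts T_s = (9/20)/(3/2) = 0.3000 s
reaction-phase robot travel = 0.4500·0.2000 = 0.0900 m
braking distance = 0.4500²/(2·1.5000) = 0.0675 m
person approaches 0.6000·(0.2000+0.3000) = 0.3000 m
residual clearance needed = 0.2000+0.1000+0.0200 = 0.3200 m
S_min ≈ 0.0900+0.0675+0.3000+0.3200  ⇒  S_min = 311/400 m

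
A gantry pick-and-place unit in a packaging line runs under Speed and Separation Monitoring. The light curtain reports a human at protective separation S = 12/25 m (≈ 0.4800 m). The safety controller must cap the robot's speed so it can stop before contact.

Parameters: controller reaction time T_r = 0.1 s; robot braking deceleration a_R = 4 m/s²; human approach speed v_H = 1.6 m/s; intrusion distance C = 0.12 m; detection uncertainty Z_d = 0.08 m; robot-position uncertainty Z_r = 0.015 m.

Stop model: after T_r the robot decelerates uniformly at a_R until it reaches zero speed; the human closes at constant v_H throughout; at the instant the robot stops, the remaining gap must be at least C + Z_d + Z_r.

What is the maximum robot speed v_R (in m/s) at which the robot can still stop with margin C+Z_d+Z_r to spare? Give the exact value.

v_R_max = 1/5 m/s = 0.2000 m/s

quadratic (1/8)·v² + (1/2)·v + (-21/200) = 0
  disc = (1/2)² − 4·(1/8)·(-21/200) = 121/400 ; √disc = 11/20
  v_R = (−(1/2) + 11/20) / (2·(1/8)) = 1/5 m/s
check:
T_s = v_R/a_R = (1/5)/4 = 0.0500 s
robot in T_r: 0.2000·0.1000 = 0.0200 m
robot covers 0.2000·0.0500 − ½·4.0000·0.0500² = 0.0050 m while stopping
person approaches 1.6000·(0.1000+0.0500) = 0.2400 m
margins: 0.1200+0.0800+0.0150 = 0.2150 m
sum ≈ 0.0200+0.0050+0.2400+0.2150 ≈ 0.4800 m = S ✓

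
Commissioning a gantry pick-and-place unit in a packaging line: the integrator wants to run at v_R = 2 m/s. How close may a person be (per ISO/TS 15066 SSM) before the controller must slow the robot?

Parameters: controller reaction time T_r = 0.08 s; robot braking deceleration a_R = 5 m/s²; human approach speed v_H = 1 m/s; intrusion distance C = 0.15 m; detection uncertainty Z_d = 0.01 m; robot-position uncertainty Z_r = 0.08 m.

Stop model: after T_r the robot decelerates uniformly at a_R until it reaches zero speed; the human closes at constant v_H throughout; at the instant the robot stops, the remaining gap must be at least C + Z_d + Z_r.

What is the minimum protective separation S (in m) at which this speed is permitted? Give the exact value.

S_min = 32/25 m = 1.2800 m

stop time T_s = 2/5 = 0.4000 s
robot covers v_R·T_r = 2.0000·0.0800 = 0.1600 m before braking
robot covers 2.0000·0.4000 − ½·5.0000·0.4000² = 0.4000 m while stopping
human closes 1.0000·0.4800 = 0.4800 m
margins: 0.1500+0.0100+0.0800 = 0.2400 m
S_min ≈ 0.1600+0.4000+0.4800+0.2400  ⇒  S_min = 32/25 m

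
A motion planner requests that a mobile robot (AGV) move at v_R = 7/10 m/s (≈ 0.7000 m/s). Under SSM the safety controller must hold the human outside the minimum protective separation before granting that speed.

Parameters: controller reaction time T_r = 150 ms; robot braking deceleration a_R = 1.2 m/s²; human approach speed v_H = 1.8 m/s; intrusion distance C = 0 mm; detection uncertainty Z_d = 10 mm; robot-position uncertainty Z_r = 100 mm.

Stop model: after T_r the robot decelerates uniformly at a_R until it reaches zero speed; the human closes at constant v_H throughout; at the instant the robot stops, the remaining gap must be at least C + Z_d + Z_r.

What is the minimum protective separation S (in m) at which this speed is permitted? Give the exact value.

S_min = 2087/1200 m = 1.7392 m

T_s = v_R/a_R = (7/10)/(6/5) = 0.5833 s
reaction-phase robot travel = 0.7000·0.1500 = 0.1050 m
braking distance = 0.7000²/(2·1.2000) = 0.2042 m
person approaches 1.8000·(0.1500+0.5833) = 1.3200 m
C+Z_d+Z_r = 0.0000+0.0100+0.1000 = 0.1100 m
S_min ≈ 0.1050+0.2042+1.3200+0.1100  ⇒  S_min = 2087/1200 m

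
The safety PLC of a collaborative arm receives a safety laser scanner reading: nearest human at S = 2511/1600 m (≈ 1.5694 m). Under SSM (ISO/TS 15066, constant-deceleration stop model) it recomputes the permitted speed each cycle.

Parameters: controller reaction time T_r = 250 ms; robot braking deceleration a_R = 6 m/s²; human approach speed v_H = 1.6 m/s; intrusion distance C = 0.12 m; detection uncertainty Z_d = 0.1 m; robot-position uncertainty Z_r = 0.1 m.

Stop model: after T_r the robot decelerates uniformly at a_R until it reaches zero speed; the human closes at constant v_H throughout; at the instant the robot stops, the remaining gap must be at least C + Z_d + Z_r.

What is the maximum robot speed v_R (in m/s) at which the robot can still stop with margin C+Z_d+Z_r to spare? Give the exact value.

v_R_max = 27/20 m/s = 1.3500 m/s

collect terms ⇒ (1/12)·v_R² + (31/60)·v_R + (-1359/1600) = 0
  disc = (31/60)² − 4·(1/12)·(-1359/1600) = 7921/14400 ; √disc = 89/120
  v_R = (−(31/60) + 89/120) / (2·(1/12)) = 27/20 m/s
check:
stop time T_s = (27/20)/6 = 0.2250 s
robot covers v_R·T_r = 1.3500·0.2500 = 0.3375 m before braking
robot covers 1.3500·0.2250 − ½·6.0000·0.2250² = 0.1519 m while stopping
person approaches 1.6000·(0.2500+0.2250) = 0.7600 m
residual clearance needed = 0.1200+0.1000+0.1000 = 0.3200 m
sum ≈ 0.3375+0.1519+0.7600+0.3200 ≈ 1.5694 m = S ✓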